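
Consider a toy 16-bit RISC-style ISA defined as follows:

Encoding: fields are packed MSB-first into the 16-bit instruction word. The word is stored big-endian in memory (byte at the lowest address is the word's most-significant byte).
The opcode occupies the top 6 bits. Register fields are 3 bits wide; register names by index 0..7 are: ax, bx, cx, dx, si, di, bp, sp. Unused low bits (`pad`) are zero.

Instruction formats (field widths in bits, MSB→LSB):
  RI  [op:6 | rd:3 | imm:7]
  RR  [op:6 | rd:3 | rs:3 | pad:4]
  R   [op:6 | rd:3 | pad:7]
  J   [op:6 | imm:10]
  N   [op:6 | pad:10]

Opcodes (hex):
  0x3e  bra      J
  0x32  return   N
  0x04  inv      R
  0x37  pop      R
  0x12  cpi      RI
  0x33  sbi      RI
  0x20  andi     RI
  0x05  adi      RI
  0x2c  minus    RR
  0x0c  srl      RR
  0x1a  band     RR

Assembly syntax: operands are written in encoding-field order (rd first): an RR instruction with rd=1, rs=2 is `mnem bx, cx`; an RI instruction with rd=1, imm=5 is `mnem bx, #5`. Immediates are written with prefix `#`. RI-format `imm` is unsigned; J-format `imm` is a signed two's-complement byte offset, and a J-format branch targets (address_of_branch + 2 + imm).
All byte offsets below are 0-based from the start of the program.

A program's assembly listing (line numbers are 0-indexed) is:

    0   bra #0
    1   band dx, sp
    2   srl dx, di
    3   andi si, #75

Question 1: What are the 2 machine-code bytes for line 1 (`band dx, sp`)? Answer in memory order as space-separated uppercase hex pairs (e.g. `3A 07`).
L1: band op=0x1a:6|rd=3:3|rs=7:3|pad=0:4 ⇒ 0x69f0 ⇒ big 69 f0

69 F0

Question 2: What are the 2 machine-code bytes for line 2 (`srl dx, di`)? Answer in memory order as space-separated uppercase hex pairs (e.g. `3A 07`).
line 2 (srl): pack op=0xc:6|rd=3:3|rs=5:3|pad=0:4 = 0x31d0; big→ 31 d0

31 D0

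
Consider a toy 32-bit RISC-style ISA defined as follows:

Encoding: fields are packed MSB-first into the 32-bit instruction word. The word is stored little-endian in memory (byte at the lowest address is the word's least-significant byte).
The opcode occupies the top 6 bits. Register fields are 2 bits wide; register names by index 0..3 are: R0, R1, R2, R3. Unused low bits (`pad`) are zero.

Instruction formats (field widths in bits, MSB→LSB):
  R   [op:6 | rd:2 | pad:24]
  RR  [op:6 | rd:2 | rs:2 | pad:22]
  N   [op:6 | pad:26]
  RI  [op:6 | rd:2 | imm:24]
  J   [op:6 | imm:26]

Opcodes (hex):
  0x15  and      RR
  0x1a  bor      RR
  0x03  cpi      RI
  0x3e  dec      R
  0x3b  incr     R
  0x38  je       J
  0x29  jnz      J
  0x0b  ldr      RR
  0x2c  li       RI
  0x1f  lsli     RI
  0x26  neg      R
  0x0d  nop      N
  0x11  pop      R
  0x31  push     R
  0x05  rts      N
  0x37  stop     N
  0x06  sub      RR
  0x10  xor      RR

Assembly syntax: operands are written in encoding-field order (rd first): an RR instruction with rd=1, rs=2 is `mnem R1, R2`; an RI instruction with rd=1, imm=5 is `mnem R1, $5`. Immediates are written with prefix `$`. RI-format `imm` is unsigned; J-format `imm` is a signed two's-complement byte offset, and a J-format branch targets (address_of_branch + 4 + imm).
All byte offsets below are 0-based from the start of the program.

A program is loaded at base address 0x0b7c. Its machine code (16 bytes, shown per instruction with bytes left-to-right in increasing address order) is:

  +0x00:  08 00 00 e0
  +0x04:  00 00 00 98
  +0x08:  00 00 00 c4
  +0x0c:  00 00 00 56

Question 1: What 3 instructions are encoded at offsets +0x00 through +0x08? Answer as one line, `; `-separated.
off 0x00: read 08 00 00 e0 as little → 0xe0000008
  opcode bits[31:26]=0x38: je/J
  imm@[25:0]=0x8 ⇒ $8
off 0x04: read 00 00 00 98 as little → 0x98000000
  opcode bits[31:26]=0x26: neg/R
  rd@[25:24]=0x0 ⇒ R0
off 0x08: read 00 00 00 c4 as little → 0xc4000000
  opcode bits[31:26]=0x31: push/R
  rd@[25:24]=0x0 ⇒ R0

je $8; neg R0; push R0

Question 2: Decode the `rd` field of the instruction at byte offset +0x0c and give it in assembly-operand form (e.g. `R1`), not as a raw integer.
+0x0c: 00 00 00 56 ⇒ word 0x56000000 (little)
  top 6b → 0x15 → and [RR]
  [25:24] rd=2 = R2
  [23:22] rs=0 = R0

R2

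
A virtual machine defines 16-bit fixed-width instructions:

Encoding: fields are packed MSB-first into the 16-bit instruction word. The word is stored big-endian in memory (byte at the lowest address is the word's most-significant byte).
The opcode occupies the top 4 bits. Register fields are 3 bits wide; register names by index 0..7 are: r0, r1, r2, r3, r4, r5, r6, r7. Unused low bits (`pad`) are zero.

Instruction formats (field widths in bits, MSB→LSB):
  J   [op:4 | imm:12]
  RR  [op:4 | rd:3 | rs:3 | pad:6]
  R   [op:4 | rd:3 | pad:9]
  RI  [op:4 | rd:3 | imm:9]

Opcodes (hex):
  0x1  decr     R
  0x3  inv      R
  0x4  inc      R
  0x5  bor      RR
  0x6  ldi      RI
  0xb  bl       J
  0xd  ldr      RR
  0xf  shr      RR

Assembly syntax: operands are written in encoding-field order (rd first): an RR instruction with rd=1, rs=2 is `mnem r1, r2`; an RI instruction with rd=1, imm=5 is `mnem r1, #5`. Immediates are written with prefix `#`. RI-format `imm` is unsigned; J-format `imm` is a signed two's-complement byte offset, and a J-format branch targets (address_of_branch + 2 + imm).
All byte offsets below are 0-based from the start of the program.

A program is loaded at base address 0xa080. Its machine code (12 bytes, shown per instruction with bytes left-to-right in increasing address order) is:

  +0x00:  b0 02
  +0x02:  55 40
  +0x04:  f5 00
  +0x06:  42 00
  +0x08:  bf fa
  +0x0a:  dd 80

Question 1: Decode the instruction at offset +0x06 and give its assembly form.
off 0x06: read 42 00 as big → 0x4200
  opcode bits[15:12]=0x4: inc/R
  [11:9] rd=1 = r1

inc r1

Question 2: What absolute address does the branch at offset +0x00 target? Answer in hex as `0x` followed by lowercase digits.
0xa084

[00] b0 02 → 0xb002
  op=0xb002>>12=0xb ⇒ bl (J)
  imm@[11:0]=0x2 ⇒ #2
  target = base 0xa080 + off 0x00 + 2 + imm 2 = 0xa084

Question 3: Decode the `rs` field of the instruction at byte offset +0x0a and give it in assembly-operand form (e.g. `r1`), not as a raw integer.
r6

@+0a  big-endian(dd 80) = 0xdd80
  op=0xdd80>>12=0xd ⇒ ldr (RR)
  [11:9] rd=6 = r6
  [8:6] rs=6 = r6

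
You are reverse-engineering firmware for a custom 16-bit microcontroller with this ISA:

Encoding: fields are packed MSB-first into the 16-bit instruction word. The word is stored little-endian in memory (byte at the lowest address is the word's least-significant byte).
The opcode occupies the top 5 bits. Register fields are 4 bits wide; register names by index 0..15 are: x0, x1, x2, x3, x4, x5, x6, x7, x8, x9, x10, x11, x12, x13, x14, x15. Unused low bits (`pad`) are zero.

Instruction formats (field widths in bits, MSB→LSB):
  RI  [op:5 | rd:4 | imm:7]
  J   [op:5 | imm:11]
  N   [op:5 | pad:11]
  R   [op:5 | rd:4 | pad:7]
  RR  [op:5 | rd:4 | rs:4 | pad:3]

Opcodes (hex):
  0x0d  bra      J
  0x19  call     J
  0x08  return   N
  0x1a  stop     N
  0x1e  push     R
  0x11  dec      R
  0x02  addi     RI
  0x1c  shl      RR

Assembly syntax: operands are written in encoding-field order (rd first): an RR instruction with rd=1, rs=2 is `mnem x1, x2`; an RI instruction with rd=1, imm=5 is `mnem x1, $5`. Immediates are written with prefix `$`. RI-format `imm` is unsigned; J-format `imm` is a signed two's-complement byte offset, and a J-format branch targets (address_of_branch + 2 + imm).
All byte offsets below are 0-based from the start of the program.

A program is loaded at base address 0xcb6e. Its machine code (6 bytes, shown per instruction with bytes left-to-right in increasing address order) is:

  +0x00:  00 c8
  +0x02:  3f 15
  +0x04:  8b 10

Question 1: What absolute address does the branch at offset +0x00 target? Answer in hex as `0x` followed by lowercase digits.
@+00  little-endian(00 c8) = 0xc800
  top 5b → 0x19 → call [J]
  imm@[10:0]=0x0 ⇒ $0
  target = base 0xcb6e + off 0x00 + 2 + imm 0 = 0xcb70

0xcb70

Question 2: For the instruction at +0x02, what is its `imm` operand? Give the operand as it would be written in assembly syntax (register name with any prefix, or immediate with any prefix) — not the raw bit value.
$63

[02] 3f 15 → 0x153f
  opcode bits[15:11]=0x2: addi/RI
  rd@[10:7]=0xa ⇒ x10
  imm@[6:0]=0x3f ⇒ $63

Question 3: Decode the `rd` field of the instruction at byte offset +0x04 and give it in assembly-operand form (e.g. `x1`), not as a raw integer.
[04] 8b 10 → 0x108b
  top 5b → 0x2 → addi [RI]
  rd@[10:7]=0x1 ⇒ x1
  imm@[6:0]=0xb ⇒ $11

x1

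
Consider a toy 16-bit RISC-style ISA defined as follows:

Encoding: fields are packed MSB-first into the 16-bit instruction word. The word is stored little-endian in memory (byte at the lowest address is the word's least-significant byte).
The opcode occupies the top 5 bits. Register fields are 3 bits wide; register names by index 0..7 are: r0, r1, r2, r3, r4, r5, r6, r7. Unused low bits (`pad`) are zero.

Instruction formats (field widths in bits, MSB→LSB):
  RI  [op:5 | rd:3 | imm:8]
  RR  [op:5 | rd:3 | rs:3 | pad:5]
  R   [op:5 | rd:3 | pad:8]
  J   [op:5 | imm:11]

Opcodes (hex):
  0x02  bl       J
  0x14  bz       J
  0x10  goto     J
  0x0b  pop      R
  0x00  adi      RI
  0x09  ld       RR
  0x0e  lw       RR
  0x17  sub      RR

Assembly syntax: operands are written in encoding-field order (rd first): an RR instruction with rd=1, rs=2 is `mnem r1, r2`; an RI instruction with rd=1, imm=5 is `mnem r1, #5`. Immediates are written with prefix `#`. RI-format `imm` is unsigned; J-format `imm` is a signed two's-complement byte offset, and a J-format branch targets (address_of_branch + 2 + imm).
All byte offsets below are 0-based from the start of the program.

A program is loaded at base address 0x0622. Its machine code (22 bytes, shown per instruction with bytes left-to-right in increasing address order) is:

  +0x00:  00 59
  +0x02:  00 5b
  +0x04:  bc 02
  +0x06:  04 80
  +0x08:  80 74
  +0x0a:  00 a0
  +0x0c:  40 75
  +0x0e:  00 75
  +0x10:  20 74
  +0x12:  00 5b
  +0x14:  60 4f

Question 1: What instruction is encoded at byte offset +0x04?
adi r2, #188

off 0x04: read bc 02 as little → 0x02bc
  top 5b → 0x0 → adi [RI]
  [10:8] rd=2 = r2
  [7:0] imm=188 = #188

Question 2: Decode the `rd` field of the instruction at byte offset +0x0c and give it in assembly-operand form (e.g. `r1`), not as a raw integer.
r5

@+0c  little-endian(40 75) = 0x7540
  opcode bits[15:11]=0xe: lw/RR
  rd: (w>>8)&0x7=0x5 → r5
  rs: (w>>5)&0x7=0x2 → r2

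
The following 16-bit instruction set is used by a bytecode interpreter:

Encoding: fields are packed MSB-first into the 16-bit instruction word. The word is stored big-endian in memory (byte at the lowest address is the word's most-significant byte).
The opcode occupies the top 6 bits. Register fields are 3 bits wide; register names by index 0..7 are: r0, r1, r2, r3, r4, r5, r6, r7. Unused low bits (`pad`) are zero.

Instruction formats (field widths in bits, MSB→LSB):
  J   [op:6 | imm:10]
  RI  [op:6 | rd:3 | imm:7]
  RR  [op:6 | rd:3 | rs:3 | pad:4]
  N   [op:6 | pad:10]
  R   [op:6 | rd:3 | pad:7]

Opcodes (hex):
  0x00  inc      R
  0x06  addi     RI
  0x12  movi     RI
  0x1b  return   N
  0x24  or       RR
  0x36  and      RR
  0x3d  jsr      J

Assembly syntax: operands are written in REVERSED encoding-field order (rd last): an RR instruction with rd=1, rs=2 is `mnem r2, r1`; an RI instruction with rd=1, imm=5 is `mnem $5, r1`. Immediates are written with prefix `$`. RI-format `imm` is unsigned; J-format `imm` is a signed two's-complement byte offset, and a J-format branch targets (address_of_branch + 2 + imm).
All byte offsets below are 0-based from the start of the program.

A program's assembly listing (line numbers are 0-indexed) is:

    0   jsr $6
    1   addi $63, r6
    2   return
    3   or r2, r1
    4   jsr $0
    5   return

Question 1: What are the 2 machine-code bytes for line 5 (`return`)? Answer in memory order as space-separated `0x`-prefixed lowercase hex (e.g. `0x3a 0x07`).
0x6c 0x00

line 5 (return): pack op=0x1b:6|pad=0:10 = 0x6c00; big→ 6c 00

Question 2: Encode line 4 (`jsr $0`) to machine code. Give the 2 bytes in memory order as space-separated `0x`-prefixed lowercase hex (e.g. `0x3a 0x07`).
0xf4 0x00

line 4 (jsr): pack op=0x3d:6|imm=0:10 = 0xf400; big→ f4 00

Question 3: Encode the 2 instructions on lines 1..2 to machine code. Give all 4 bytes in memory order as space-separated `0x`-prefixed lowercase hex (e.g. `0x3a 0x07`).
line 1 (addi): pack op=0x6:6|rd=6:3|imm=63:7 = 0x1b3f; big→ 1b 3f
line 2 (return): pack op=0x1b:6|pad=0:10 = 0x6c00; big→ 6c 00

0x1b 0x3f 0x6c 0x00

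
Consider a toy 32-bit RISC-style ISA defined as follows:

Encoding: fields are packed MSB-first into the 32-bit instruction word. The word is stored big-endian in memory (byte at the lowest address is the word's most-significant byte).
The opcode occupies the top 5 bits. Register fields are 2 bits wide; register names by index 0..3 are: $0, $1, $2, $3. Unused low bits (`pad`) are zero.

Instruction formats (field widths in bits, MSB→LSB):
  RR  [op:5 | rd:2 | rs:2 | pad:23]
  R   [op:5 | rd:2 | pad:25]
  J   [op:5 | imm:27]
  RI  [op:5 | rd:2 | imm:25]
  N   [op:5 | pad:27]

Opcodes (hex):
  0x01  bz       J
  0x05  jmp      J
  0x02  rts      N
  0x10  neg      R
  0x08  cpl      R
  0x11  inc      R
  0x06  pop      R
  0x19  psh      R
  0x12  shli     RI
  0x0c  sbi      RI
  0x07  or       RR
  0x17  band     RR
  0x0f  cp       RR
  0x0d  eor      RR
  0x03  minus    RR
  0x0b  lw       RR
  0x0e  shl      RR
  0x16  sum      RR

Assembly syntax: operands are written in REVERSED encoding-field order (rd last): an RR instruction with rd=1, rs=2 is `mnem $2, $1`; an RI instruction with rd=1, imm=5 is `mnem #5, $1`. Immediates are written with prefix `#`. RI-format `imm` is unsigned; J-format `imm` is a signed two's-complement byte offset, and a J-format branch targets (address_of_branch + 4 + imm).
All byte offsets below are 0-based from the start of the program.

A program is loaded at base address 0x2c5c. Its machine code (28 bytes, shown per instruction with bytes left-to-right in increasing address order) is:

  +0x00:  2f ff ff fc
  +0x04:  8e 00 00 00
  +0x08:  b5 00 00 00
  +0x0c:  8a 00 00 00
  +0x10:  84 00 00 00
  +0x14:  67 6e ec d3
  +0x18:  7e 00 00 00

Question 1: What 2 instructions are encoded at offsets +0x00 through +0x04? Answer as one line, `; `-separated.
jmp #-4; inc $3

[00] 2f ff ff fc → 0x2ffffffc
  op=0x2ffffffc>>27=0x5 ⇒ jmp (J)
  [26:0] imm=134217724 (s27→-4) = #-4
[04] 8e 00 00 00 → 0x8e000000
  op=0x8e000000>>27=0x11 ⇒ inc (R)
  [26:25] rd=3 = $3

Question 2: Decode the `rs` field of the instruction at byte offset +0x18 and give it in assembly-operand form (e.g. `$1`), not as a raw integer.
@+18  big-endian(7e 00 00 00) = 0x7e000000
  op=0x7e000000>>27=0xf ⇒ cp (RR)
  rd@[26:25]=0x3 ⇒ $3
  rs@[24:23]=0x0 ⇒ $0

$0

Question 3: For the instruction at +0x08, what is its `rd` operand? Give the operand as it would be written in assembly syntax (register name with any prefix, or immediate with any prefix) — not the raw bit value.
$2

off 0x08: read b5 00 00 00 as big → 0xb5000000
  top 5b → 0x16 → sum [RR]
  [26:25] rd=2 = $2
  [24:23] rs=2 = $2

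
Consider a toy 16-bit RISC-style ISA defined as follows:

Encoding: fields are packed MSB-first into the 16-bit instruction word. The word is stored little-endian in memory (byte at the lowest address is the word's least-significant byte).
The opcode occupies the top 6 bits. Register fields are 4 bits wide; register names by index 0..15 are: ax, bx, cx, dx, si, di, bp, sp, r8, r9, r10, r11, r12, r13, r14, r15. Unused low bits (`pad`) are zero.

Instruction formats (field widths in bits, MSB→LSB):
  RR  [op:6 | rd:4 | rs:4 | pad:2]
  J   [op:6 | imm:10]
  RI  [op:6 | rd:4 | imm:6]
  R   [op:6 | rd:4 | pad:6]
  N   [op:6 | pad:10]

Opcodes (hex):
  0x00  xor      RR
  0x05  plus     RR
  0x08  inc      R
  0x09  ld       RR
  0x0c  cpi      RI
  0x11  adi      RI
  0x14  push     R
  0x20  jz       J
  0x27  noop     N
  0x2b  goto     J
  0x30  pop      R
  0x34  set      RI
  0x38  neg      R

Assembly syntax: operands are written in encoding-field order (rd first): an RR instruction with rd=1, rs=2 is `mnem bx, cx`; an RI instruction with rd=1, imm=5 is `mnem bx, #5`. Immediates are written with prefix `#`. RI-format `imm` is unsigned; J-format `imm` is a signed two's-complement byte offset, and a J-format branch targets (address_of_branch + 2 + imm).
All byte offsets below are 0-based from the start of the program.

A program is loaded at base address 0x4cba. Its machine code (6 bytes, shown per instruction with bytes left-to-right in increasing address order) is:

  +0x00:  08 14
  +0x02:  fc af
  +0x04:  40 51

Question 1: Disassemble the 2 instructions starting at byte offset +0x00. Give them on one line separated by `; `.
plus ax, cx; goto #-4

[00] 08 14 → 0x1408
  opcode bits[15:10]=0x5: plus/RR
  [9:6] rd=0 = ax
  [5:2] rs=2 = cx
[02] fc af → 0xaffc
  opcode bits[15:10]=0x2b: goto/J
  [9:0] imm=1020 (s10→-4) = #-4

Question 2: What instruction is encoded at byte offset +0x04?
+0x04: 40 51 ⇒ word 0x5140 (little)
  opcode bits[15:10]=0x14: push/R
  rd@[9:6]=0x5 ⇒ di

push di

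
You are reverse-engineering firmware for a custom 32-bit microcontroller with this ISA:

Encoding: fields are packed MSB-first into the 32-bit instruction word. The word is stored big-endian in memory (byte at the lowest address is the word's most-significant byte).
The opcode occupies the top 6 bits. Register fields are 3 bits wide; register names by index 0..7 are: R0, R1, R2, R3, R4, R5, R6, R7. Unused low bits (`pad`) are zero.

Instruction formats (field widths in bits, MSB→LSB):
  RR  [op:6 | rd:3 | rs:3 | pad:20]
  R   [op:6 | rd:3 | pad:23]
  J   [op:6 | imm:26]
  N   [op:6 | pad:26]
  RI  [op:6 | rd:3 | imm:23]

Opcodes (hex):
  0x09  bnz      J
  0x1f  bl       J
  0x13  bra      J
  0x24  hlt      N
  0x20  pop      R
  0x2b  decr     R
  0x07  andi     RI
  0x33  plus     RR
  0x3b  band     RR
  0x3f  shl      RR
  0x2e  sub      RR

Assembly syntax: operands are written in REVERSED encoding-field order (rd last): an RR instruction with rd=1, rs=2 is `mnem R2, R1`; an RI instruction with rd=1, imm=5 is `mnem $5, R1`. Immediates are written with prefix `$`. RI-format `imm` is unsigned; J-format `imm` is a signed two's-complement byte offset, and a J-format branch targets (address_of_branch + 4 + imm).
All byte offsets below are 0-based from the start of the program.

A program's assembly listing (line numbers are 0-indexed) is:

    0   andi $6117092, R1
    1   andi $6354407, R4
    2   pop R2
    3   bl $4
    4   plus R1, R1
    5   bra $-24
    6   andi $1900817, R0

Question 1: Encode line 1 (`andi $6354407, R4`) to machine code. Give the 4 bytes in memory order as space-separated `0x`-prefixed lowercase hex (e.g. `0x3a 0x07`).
L1: andi op=0x7:6|rd=4:3|imm=6354407:23 ⇒ 0x1e60f5e7 ⇒ big 1e 60 f5 e7

0x1e 0x60 0xf5 0xe7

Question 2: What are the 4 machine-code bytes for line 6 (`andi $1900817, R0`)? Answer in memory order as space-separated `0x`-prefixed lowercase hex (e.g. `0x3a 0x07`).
6. andi fields op=0x7:6|rd=0:3|imm=1900817:23 → word 1c1d0111h → 1c 1d 01 11

0x1c 0x1d 0x01 0x11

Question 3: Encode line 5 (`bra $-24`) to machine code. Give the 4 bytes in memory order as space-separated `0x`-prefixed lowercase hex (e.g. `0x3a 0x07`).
0x4f 0xff 0xff 0xe8

line 5 (bra): pack op=0x13:6|imm=-24:26 = 0x4fffffe8; big→ 4f ff ff e8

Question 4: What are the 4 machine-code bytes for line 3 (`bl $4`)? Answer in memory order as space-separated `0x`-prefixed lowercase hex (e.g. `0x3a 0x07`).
L3: bl op=0x1f:6|imm=4:26 ⇒ 0x7c000004 ⇒ big 7c 00 00 04

0x7c 0x00 0x00 0x04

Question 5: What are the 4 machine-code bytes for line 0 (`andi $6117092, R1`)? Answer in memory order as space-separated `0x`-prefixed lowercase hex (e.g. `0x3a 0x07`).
line 0 (andi): pack op=0x7:6|rd=1:3|imm=6117092:23 = 0x1cdd56e4; big→ 1c dd 56 e4

0x1c 0xdd 0x56 0xe4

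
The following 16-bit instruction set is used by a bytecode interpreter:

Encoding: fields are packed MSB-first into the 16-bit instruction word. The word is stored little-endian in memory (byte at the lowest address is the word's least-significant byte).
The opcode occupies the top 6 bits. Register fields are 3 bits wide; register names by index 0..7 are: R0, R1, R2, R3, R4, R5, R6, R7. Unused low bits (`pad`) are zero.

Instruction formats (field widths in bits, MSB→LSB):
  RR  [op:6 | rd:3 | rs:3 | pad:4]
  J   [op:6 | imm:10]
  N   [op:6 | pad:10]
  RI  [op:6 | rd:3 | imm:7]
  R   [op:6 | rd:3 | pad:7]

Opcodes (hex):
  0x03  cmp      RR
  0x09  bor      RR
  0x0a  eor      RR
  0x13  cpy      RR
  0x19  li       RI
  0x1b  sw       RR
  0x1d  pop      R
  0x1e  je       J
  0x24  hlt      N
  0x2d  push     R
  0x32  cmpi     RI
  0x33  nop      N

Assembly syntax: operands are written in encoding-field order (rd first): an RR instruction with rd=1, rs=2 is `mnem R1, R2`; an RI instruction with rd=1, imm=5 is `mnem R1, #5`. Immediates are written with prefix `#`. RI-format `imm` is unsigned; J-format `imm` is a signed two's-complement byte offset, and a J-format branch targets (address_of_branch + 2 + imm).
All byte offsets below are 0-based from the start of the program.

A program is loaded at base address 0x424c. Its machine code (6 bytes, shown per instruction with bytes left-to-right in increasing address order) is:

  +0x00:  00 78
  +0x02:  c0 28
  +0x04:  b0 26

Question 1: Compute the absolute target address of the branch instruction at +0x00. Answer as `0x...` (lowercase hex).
+0x00: 00 78 ⇒ word 0x7800 (little)
  op=0x7800>>10=0x1e ⇒ je (J)
  [9:0] imm=0 = #0
  target = base 0x424c + off 0x00 + 2 + imm 0 = 0x424e

0x424e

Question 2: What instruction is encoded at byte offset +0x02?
eor R1, R4

[02] c0 28 → 0x28c0
  op=0x28c0>>10=0xa ⇒ eor (RR)
  rd@[9:7]=0x1 ⇒ R1
  rs@[6:4]=0x4 ⇒ R4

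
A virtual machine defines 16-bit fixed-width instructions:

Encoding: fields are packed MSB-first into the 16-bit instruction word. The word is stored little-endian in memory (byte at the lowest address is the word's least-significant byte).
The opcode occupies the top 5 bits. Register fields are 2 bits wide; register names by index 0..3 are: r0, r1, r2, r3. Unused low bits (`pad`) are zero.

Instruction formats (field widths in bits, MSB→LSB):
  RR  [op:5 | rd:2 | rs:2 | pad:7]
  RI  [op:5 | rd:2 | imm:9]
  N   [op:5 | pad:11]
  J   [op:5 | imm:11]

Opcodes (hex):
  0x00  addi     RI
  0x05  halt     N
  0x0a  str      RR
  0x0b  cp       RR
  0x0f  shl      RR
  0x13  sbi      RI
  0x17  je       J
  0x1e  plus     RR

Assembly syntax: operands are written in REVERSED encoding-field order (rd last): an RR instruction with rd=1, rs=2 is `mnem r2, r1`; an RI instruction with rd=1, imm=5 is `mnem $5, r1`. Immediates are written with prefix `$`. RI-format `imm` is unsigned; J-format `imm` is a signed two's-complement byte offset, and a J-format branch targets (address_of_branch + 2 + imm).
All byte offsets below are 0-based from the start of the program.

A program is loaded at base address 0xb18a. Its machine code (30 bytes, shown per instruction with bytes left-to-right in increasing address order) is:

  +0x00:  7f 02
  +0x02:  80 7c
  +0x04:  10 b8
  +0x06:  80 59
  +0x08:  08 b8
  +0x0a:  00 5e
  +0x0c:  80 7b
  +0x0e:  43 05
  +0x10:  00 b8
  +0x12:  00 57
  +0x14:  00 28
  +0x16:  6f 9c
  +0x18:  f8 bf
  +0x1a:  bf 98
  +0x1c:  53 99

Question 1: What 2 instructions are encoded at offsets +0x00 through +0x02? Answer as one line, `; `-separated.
addi $127, r1; shl r1, r2

+0x00: 7f 02 ⇒ word 0x027f (little)
  top 5b → 0x0 → addi [RI]
  rd@[10:9]=0x1 ⇒ r1
  imm@[8:0]=0x7f ⇒ $127
+0x02: 80 7c ⇒ word 0x7c80 (little)
  top 5b → 0xf → shl [RR]
  rd@[10:9]=0x2 ⇒ r2
  rs@[8:7]=0x1 ⇒ r1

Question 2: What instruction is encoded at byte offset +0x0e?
off 0x0e: read 43 05 as little → 0x0543
  op=0x0543>>11=0x0 ⇒ addi (RI)
  rd@[10:9]=0x2 ⇒ r2
  imm@[8:0]=0x143 ⇒ $323

addi $323, r2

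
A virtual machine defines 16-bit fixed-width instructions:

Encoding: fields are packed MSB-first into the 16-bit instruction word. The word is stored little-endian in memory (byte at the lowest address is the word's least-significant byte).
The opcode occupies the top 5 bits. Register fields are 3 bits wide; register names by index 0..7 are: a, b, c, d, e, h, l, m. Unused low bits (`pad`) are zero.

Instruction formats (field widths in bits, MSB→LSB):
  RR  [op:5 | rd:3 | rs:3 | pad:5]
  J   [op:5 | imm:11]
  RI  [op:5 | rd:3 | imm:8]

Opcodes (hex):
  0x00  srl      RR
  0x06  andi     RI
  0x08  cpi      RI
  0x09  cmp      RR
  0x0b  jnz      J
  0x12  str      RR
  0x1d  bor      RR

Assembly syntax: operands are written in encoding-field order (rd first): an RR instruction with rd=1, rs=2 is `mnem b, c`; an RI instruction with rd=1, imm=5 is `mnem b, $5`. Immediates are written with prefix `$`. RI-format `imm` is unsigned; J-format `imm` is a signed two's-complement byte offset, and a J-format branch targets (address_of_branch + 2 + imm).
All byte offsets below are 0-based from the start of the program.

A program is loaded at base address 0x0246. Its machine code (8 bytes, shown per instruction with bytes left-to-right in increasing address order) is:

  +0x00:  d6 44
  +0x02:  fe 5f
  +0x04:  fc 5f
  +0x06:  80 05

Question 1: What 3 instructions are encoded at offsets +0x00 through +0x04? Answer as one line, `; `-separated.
cpi e, $214; jnz $-2; jnz $-4

@+00  little-endian(d6 44) = 0x44d6
  top 5b → 0x8 → cpi [RI]
  rd: (w>>8)&0x7=0x4 → e
  imm: (w>>0)&0xff=0xd6 → $214
@+02  little-endian(fe 5f) = 0x5ffe
  top 5b → 0xb → jnz [J]
  imm: (w>>0)&0x7ff=0x7fe (s11→-2) → $-2
@+04  little-endian(fc 5f) = 0x5ffc
  top 5b → 0xb → jnz [J]
  imm: (w>>0)&0x7ff=0x7fc (s11→-4) → $-4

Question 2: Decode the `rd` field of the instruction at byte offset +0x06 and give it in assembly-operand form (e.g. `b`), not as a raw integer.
h

@+06  little-endian(80 05) = 0x0580
  opcode bits[15:11]=0x0: srl/RR
  rd: (w>>8)&0x7=0x5 → h
  rs: (w>>5)&0x7=0x4 → e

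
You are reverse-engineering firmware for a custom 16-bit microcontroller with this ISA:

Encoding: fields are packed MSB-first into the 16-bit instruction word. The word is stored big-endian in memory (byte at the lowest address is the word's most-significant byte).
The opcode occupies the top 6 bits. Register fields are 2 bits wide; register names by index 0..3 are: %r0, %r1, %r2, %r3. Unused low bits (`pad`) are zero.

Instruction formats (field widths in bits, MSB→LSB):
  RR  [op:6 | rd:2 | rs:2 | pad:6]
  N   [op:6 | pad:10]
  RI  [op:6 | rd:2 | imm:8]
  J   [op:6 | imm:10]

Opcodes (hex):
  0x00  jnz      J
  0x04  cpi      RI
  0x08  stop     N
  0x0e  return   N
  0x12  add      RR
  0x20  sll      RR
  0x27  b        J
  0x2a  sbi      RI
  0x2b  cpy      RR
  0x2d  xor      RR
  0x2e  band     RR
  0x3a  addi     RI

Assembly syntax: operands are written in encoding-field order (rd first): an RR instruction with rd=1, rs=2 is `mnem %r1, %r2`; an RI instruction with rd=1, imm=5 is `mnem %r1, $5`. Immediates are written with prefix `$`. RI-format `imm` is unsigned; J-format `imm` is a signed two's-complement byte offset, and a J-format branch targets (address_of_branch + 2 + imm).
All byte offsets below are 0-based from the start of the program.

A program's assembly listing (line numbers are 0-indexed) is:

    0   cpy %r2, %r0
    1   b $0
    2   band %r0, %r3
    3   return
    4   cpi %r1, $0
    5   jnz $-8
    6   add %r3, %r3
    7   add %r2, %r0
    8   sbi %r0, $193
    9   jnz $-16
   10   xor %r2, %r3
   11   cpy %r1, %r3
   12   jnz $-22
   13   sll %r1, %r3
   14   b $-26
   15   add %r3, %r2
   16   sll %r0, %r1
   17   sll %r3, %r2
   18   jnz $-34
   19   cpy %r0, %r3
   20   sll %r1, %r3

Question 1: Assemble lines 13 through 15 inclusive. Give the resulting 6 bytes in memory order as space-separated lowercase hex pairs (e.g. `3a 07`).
81 c0 9f e6 4b 80

13. sll fields op=0x20:6|rd=1:2|rs=3:2|pad=0:6 → word 81c0h → 81 c0
14. b fields op=0x27:6|imm=-26:10 → word 9fe6h → 9f e6
15. add fields op=0x12:6|rd=3:2|rs=2:2|pad=0:6 → word 4b80h → 4b 80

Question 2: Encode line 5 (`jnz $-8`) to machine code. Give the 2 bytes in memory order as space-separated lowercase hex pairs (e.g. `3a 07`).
L5: jnz op=0x0:6|imm=-8:10 ⇒ 0x03f8 ⇒ big 03 f8

03 f8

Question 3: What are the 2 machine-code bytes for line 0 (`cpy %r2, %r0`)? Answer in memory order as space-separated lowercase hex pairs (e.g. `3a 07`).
ae 00

line 0 (cpy): pack op=0x2b:6|rd=2:2|rs=0:2|pad=0:6 = 0xae00; big→ ae 00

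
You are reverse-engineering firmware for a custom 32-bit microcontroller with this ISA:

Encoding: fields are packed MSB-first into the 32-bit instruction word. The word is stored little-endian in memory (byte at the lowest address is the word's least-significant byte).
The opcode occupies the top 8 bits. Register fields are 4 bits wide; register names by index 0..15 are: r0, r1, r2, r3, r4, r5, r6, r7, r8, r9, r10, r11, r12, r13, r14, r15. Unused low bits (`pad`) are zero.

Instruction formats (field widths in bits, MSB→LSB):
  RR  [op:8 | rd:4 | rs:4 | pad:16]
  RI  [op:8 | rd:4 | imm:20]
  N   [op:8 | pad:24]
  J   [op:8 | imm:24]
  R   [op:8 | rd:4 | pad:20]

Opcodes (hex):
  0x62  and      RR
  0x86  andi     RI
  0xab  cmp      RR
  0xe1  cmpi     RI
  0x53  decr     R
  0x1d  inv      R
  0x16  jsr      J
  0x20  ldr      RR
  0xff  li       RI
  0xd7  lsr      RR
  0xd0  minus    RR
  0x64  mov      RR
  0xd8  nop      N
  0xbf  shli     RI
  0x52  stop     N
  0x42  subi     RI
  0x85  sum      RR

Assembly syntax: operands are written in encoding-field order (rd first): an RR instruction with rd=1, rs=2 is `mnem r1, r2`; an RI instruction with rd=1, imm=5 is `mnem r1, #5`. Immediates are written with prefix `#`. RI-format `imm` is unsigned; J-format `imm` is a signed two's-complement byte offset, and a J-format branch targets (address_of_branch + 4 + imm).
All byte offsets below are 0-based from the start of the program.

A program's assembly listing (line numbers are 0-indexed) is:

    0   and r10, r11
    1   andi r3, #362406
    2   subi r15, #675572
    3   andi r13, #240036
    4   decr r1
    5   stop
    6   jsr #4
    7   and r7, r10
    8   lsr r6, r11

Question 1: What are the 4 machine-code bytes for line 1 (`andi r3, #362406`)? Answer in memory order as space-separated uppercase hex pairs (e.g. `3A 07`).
1. andi fields op=0x86:8|rd=3:4|imm=362406:20 → word 863587a6h → a6 87 35 86

A6 87 35 86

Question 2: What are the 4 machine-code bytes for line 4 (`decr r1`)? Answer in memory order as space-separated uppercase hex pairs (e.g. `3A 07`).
L4: decr op=0x53:8|rd=1:4|pad=0:20 ⇒ 0x53100000 ⇒ little 00 00 10 53

00 00 10 53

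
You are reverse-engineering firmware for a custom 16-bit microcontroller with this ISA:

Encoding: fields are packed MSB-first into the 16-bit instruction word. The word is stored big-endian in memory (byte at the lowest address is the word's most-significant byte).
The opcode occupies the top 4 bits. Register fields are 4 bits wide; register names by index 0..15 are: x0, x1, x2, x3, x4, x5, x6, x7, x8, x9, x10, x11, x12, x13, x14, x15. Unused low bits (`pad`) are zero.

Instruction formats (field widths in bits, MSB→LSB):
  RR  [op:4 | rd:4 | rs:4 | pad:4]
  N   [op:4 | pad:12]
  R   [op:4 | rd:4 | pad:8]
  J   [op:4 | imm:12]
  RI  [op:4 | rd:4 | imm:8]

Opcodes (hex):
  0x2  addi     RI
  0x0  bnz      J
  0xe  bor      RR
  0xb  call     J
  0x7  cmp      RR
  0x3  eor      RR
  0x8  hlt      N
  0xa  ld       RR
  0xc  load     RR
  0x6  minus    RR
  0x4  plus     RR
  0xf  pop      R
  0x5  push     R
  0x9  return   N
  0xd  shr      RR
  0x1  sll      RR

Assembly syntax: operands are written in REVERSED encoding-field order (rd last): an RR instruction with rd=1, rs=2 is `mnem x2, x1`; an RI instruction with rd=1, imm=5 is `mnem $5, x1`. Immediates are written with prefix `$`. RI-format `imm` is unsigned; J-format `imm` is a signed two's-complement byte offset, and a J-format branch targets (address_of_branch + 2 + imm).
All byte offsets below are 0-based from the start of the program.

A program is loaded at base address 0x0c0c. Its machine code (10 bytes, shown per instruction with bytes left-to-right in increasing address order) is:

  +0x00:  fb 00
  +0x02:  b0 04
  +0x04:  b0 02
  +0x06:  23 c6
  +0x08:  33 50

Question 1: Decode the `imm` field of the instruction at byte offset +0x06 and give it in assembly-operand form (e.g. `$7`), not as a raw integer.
$198

@+06  big-endian(23 c6) = 0x23c6
  opcode bits[15:12]=0x2: addi/RI
  rd@[11:8]=0x3 ⇒ x3
  imm@[7:0]=0xc6 ⇒ $198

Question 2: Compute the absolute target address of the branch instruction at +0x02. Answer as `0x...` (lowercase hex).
+0x02: b0 04 ⇒ word 0xb004 (big)
  opcode bits[15:12]=0xb: call/J
  imm@[11:0]=0x4 ⇒ $4
  target = base 0x0c0c + off 0x02 + 2 + imm 4 = 0x0c14

0x0c14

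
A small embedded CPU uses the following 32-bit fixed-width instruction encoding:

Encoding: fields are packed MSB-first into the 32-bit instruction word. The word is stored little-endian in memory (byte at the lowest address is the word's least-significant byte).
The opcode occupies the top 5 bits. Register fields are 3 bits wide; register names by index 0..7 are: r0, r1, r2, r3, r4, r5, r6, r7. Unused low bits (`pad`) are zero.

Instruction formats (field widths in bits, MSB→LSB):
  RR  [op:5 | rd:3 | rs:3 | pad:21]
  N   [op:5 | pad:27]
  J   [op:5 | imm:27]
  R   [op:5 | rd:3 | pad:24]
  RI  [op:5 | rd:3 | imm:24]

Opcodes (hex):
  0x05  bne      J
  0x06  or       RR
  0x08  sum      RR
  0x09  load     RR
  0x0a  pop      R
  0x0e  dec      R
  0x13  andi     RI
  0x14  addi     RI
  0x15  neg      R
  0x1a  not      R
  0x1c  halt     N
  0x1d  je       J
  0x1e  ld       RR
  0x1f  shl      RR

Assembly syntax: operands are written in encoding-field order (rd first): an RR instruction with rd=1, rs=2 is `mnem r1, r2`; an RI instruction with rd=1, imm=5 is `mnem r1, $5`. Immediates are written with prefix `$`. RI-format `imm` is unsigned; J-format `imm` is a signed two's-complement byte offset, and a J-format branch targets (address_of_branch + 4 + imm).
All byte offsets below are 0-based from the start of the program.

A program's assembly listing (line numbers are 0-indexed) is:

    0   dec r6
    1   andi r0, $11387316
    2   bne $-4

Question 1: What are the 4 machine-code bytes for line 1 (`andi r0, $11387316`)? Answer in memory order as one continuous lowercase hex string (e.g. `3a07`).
line 1 (andi): pack op=0x13:5|rd=0:3|imm=11387316:24 = 0x98adc1b4; little→ b4 c1 ad 98

b4c1ad98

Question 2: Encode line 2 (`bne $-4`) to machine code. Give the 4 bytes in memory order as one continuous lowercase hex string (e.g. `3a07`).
fcffff2f

L2: bne op=0x5:5|imm=-4:27 ⇒ 0x2ffffffc ⇒ little fc ff ff 2f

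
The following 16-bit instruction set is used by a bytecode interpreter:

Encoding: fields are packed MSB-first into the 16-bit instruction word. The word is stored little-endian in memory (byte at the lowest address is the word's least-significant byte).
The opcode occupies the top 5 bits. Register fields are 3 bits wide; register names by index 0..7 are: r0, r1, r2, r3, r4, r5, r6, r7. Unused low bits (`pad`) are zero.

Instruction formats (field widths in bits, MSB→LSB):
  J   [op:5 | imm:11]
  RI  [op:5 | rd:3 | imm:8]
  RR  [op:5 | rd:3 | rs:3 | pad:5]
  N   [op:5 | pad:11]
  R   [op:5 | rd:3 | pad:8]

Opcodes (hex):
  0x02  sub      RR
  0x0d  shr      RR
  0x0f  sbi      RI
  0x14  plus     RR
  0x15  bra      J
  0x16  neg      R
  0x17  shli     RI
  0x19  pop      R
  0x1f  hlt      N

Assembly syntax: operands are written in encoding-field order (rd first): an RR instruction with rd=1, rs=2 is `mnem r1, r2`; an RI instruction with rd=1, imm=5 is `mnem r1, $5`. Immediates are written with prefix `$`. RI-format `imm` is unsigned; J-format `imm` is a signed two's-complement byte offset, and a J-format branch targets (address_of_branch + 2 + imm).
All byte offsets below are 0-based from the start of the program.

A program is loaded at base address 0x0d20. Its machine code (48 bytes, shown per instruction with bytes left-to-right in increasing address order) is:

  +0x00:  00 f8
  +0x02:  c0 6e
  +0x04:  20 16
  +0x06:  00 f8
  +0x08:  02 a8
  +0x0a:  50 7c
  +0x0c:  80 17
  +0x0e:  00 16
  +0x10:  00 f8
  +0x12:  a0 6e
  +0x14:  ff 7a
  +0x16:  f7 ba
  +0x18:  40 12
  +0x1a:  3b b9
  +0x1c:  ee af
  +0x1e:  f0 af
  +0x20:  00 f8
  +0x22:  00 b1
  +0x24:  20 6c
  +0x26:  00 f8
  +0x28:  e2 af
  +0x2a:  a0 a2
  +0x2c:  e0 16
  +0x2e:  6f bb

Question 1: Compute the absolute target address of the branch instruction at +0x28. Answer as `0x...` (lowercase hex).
@+28  little-endian(e2 af) = 0xafe2
  top 5b → 0x15 → bra [J]
  [10:0] imm=2018 (s11→-30) = $-30
  target = base 0x0d20 + off 0x28 + 2 + imm -30 = 0x0d2c

0x0d2c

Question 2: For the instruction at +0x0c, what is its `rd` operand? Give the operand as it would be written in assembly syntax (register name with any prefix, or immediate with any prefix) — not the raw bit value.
r7

off 0x0c: read 80 17 as little → 0x1780
  op=0x1780>>11=0x2 ⇒ sub (RR)
  [10:8] rd=7 = r7
  [7:5] rs=4 = r4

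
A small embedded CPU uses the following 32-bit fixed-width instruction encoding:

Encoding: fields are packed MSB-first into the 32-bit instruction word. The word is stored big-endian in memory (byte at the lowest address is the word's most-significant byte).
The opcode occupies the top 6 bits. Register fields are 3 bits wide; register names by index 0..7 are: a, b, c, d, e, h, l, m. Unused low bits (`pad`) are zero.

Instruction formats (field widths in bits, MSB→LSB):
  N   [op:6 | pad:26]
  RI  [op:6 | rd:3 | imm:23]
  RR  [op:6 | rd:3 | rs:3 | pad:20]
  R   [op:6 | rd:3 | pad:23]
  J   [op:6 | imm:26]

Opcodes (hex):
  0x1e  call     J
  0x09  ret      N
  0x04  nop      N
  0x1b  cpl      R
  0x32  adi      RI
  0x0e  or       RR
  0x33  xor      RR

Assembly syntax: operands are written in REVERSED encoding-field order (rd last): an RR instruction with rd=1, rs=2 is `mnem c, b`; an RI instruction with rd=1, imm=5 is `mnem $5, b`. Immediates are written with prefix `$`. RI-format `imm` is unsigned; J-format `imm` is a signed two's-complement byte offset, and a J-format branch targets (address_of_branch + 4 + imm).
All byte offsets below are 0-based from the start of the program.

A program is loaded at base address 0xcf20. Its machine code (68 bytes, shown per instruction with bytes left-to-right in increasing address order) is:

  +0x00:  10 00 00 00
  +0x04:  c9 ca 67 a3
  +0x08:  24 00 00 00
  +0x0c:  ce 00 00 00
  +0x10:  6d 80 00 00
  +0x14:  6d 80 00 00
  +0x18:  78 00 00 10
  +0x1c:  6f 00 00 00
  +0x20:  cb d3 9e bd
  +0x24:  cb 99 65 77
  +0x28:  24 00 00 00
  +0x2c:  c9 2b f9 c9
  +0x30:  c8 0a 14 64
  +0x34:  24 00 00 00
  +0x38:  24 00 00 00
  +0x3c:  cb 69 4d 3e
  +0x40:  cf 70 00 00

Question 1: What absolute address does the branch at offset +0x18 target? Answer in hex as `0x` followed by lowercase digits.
0xcf4c

[18] 78 00 00 10 → 0x78000010
  opcode bits[31:26]=0x1e: call/J
  [25:0] imm=16 = $16
  target = base 0xcf20 + off 0x18 + 4 + imm 16 = 0xcf4c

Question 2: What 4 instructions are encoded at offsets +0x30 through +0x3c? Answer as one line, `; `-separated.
adi $660580, a; ret; ret; adi $6901054, l

+0x30: c8 0a 14 64 ⇒ word 0xc80a1464 (big)
  opcode bits[31:26]=0x32: adi/RI
  rd: (w>>23)&0x7=0x0 → a
  imm: (w>>0)&0x7fffff=0xa1464 → $660580
+0x34: 24 00 00 00 ⇒ word 0x24000000 (big)
  opcode bits[31:26]=0x9: ret/N
+0x38: 24 00 00 00 ⇒ word 0x24000000 (big)
  opcode bits[31:26]=0x9: ret/N
+0x3c: cb 69 4d 3e ⇒ word 0xcb694d3e (big)
  opcode bits[31:26]=0x32: adi/RI
  rd: (w>>23)&0x7=0x6 → l
  imm: (w>>0)&0x7fffff=0x694d3e → $6901054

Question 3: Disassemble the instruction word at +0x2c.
+0x2c: c9 2b f9 c9 ⇒ word 0xc92bf9c9 (big)
  op=0xc92bf9c9>>26=0x32 ⇒ adi (RI)
  [25:23] rd=2 = c
  [22:0] imm=2881993 = $2881993

adi $2881993, c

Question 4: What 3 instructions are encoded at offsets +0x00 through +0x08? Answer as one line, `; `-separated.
nop; adi $4876195, d; ret

@+00  big-endian(10 00 00 00) = 0x10000000
  op=0x10000000>>26=0x4 ⇒ nop (N)
@+04  big-endian(c9 ca 67 a3) = 0xc9ca67a3
  op=0xc9ca67a3>>26=0x32 ⇒ adi (RI)
  rd: (w>>23)&0x7=0x3 → d
  imm: (w>>0)&0x7fffff=0x4a67a3 → $4876195
@+08  big-endian(24 00 00 00) = 0x24000000
  op=0x24000000>>26=0x9 ⇒ ret (N)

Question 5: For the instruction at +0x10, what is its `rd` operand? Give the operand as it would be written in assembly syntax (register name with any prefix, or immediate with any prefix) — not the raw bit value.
d

[10] 6d 80 00 00 → 0x6d800000
  op=0x6d800000>>26=0x1b ⇒ cpl (R)
  [25:23] rd=3 = d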